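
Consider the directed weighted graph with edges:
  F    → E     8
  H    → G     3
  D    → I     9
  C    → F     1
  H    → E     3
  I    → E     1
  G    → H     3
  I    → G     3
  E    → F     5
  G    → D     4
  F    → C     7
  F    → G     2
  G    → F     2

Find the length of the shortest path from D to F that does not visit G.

15

Candidate routes:
D - I - E - F: 9 + 1 + 5 = 15
The minimum is 15.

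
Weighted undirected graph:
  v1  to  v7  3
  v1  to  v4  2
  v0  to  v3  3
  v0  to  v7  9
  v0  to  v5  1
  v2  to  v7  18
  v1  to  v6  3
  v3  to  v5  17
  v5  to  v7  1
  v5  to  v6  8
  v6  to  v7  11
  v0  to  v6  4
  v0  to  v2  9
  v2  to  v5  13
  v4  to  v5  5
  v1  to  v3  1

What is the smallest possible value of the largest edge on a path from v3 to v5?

A few of the v3→v5 routes:
v3→v0→v5: max(3, 1) = 3
v3→v0→v6→v1→v7→v5: max(3, 4, 3, 3, 1) = 4
v3→v1→v7→v5: max(1, 3, 1) = 3
Smallest bottleneck: 3.

3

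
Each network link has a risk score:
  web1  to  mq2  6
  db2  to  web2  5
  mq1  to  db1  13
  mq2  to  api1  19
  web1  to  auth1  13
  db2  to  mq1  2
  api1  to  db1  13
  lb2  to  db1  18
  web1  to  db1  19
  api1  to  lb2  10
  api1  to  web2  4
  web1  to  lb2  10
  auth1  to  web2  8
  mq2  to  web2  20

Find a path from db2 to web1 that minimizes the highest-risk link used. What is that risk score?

Comparing a few candidate routes:
db2 → mq1 → db1 → api1 → web2 → auth1 → web1: max(2, 13, 13, 4, 8, 13) = 13
db2 → web2 → auth1 → web1: max(5, 8, 13) = 13
db2 → mq1 → db1 → api1 → lb2 → web1: max(2, 13, 13, 10, 10) = 13
db2 → web2 → api1 → lb2 → web1: max(5, 4, 10, 10) = 10
Best route has worst link 10.

10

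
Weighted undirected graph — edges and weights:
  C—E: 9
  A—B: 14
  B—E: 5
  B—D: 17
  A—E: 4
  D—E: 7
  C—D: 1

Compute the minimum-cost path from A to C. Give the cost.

12

Comparing a few candidate routes:
A -> E -> D -> C: 4 + 7 + 1 = 12
A -> B -> E -> D -> C: 14 + 5 + 7 + 1 = 27
A -> E -> B -> D -> C: 4 + 5 + 17 + 1 = 27
A -> E -> C: 4 + 9 = 13
Shortest: 12.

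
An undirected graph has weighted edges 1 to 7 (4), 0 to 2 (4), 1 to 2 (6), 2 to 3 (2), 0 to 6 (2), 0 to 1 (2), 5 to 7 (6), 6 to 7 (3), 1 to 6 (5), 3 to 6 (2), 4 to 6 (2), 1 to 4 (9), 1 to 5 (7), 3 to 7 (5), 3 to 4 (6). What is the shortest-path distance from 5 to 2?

13

Some routes from 5 to 2:
5 -> 7 -> 6 -> 3 -> 2: 6 + 3 + 2 + 2 = 13
5 -> 7 -> 6 -> 0 -> 2: 6 + 3 + 2 + 4 = 15
5 -> 1 -> 0 -> 2: 7 + 2 + 4 = 13
5 -> 1 -> 2: 7 + 6 = 13
5 -> 7 -> 3 -> 2: 6 + 5 + 2 = 13
Shortest: 13.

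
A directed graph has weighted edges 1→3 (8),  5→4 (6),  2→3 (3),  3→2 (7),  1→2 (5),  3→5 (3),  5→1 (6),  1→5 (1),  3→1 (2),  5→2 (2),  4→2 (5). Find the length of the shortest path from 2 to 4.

12

Paths from 2 to 4:
2 → 3 → 1 → 5 → 4: 3 + 2 + 1 + 6 = 12
2 → 3 → 5 → 4: 3 + 3 + 6 = 12
The minimum is 12.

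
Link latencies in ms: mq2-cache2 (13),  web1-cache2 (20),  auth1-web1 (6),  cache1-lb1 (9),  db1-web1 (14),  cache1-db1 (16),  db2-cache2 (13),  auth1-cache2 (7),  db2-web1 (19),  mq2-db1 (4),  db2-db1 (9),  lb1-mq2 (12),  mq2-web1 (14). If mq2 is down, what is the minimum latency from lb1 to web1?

39

Candidate routes:
lb1 - cache1 - db1 - web1: 9 + 16 + 14 = 39
lb1 - cache1 - db1 - db2 - cache2 - web1: 9 + 16 + 9 + 13 + 20 = 67
lb1 - cache1 - db1 - db2 - web1: 9 + 16 + 9 + 19 = 53
lb1 - cache1 - db1 - db2 - cache2 - auth1 - web1: 9 + 16 + 9 + 13 + 7 + 6 = 60
Best route has total 39 ms.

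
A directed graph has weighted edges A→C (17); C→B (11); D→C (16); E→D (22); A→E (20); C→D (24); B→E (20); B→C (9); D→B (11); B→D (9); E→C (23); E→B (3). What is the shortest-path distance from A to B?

23

Comparing a few candidate routes:
A - E - D - B: 20 + 22 + 11 = 53
A - E - B: 20 + 3 = 23
A - C - D - B: 17 + 24 + 11 = 52
A - E - C - B: 20 + 23 + 11 = 54
A - C - B: 17 + 11 = 28
Best route has total 23.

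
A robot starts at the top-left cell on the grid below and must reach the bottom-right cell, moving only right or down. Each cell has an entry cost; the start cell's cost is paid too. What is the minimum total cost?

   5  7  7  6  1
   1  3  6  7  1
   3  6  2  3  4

Path (0,0) (1,0) (1,1) (1,2) (2,2) (2,3) (2,4): 5 + 1 + 3 + 6 + 2 + 3 + 4 = 24.
(Top row then right column would cost 31.)

24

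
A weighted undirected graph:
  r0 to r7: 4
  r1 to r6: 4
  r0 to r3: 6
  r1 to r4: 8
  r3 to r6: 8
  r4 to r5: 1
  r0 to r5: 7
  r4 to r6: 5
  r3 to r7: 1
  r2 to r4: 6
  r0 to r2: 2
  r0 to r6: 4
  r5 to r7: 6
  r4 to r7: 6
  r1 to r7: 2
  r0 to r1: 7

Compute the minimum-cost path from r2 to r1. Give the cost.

A few of the r2→r1 routes:
r2 - r0 - r3 - r7 - r1: 2 + 6 + 1 + 2 = 11
r2 - r0 - r7 - r1: 2 + 4 + 2 = 8
r2 - r0 - r6 - r1: 2 + 4 + 4 = 10
r2 - r4 - r7 - r1: 6 + 6 + 2 = 14
r2 - r0 - r1: 2 + 7 = 9
Best route has total 8.

8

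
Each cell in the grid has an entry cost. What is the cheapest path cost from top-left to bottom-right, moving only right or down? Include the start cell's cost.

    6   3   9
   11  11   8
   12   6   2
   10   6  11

Best path: r0c0→r0c1→r0c2→r1c2→r2c2→r3c2
Cost: 6 + 3 + 9 + 8 + 2 + 11 = 39

39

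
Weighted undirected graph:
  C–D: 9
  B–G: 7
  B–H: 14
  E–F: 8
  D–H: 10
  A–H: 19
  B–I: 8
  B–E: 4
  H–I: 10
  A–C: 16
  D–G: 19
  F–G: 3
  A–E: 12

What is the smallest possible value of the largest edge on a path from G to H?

Checking several routes:
G-F-E-B-I-H: max(3, 8, 4, 8, 10) = 10
G-B-H: max(7, 14) = 14
G-B-I-H: max(7, 8, 10) = 10
G-F-E-B-H: max(3, 8, 4, 14) = 14
The minimum achievable maximum is 10.

10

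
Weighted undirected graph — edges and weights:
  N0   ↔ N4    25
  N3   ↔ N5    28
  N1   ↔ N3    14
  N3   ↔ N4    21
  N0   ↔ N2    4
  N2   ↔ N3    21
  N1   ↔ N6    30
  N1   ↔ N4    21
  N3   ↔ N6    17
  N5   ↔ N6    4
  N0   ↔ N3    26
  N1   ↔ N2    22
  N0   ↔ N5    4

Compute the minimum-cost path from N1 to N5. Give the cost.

Some routes from N1 to N5:
N1 -> N2 -> N0 -> N5: 22 + 4 + 4 = 30
N1 -> N3 -> N2 -> N0 -> N5: 14 + 21 + 4 + 4 = 43
N1 -> N6 -> N5: 30 + 4 = 34
N1 -> N3 -> N6 -> N5: 14 + 17 + 4 = 35
N1 -> N3 -> N5: 14 + 28 = 42
The minimum is 30.

30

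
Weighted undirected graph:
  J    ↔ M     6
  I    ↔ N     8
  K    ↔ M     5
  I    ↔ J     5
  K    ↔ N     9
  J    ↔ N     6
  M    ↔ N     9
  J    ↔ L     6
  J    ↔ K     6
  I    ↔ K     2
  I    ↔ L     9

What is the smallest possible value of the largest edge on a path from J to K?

A few of the J→K routes:
J → M → K: max(6, 5) = 6
J → K: max(6) = 6
J → I → K: max(5, 2) = 5
Best route has worst link 5.

5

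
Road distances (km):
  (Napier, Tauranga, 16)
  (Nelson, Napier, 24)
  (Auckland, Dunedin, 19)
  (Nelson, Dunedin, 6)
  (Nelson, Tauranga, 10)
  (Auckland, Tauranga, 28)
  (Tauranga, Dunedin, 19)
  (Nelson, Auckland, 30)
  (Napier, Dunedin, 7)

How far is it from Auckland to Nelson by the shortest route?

25

Comparing a few candidate routes:
Auckland-Dunedin-Tauranga-Nelson: 19 + 19 + 10 = 48
Auckland-Dunedin-Nelson: 19 + 6 = 25
Auckland-Nelson: 30
Auckland-Dunedin-Napier-Nelson: 19 + 7 + 24 = 50
Auckland-Tauranga-Nelson: 28 + 10 = 38
The minimum is 25 km.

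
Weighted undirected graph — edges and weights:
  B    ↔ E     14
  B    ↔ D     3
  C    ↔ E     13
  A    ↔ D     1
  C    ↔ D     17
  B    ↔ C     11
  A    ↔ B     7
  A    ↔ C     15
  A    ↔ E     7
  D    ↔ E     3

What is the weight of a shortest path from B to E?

6

Comparing a few candidate routes:
B - A - D - E: 7 + 1 + 3 = 11
B - C - E: 11 + 13 = 24
B - E: 14
B - D - E: 3 + 3 = 6
B - D - A - E: 3 + 1 + 7 = 11
B - A - E: 7 + 7 = 14
Shortest: 6.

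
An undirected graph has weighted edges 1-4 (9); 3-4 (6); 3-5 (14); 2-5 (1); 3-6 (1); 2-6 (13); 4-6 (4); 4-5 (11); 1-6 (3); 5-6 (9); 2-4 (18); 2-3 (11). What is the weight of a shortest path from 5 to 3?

A few of the 5→3 routes:
5→6→3: 9 + 1 = 10
5→2→3: 1 + 11 = 12
5→2→6→3: 1 + 13 + 1 = 15
5→4→6→3: 11 + 4 + 1 = 16
5→4→3: 11 + 6 = 17
5→3: 14
The minimum is 10.

10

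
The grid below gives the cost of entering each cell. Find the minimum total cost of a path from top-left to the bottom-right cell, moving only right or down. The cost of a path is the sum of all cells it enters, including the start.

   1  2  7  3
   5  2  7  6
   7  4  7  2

One optimal route is r0c0→r0c1→r1c1→r2c1→r2c2→r2c3.
Its cost is 1 + 2 + 2 + 4 + 7 + 2 = 18.
(Top row then right column would cost 21.)

18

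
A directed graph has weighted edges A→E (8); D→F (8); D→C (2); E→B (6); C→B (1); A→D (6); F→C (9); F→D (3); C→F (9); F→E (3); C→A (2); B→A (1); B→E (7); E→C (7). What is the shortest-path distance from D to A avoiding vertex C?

18

Routes from D to A avoiding C:
D - F - E - B - A: 8 + 3 + 6 + 1 = 18
The minimum is 18.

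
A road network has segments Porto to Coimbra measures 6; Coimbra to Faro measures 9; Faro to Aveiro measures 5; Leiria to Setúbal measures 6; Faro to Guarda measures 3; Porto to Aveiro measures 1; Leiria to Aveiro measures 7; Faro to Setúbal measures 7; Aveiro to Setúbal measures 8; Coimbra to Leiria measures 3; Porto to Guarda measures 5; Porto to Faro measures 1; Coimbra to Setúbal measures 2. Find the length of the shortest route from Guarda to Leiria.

12

Comparing a few candidate routes:
Guarda→Faro→Porto→Coimbra→Leiria: 3 + 1 + 6 + 3 = 13
Guarda→Porto→Aveiro→Leiria: 5 + 1 + 7 = 13
Guarda→Porto→Coimbra→Leiria: 5 + 6 + 3 = 14
Guarda→Faro→Porto→Aveiro→Leiria: 3 + 1 + 1 + 7 = 12
The minimum is 12.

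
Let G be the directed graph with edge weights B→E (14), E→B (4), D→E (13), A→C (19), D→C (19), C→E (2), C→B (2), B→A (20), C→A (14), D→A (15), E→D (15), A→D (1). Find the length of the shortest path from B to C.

39

Candidate routes:
B-E-D-A-C: 14 + 15 + 15 + 19 = 63
B-A-C: 20 + 19 = 39
B-A-D-C: 20 + 1 + 19 = 40
B-E-D-C: 14 + 15 + 19 = 48
The minimum is 39.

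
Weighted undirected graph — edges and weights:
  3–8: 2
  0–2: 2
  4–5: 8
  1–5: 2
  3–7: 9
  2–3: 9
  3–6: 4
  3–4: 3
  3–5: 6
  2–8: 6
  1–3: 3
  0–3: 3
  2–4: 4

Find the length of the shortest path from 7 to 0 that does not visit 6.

Checking several routes:
7 -> 3 -> 4 -> 2 -> 0: 9 + 3 + 4 + 2 = 18
7 -> 3 -> 1 -> 5 -> 4 -> 2 -> 0: 9 + 3 + 2 + 8 + 4 + 2 = 28
7 -> 3 -> 8 -> 2 -> 0: 9 + 2 + 6 + 2 = 19
7 -> 3 -> 0: 9 + 3 = 12
7 -> 3 -> 2 -> 0: 9 + 9 + 2 = 20
The minimum is 12.

12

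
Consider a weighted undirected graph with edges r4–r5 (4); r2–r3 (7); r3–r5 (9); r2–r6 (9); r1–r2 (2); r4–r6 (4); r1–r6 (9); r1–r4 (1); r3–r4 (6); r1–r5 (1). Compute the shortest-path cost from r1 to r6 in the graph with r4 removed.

9

Routes from r1 to r6 avoiding r4:
r1→r5→r3→r2→r6: 1 + 9 + 7 + 9 = 26
r1→r6: 9
r1→r2→r6: 2 + 9 = 11
Shortest: 9.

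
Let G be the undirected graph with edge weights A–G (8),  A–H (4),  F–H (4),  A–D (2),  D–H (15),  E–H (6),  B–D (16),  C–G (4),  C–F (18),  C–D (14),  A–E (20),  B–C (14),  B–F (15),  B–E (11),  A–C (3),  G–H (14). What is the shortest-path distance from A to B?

Some routes from A to B:
A -> G -> C -> B: 8 + 4 + 14 = 26
A -> H -> E -> B: 4 + 6 + 11 = 21
A -> C -> B: 3 + 14 = 17
A -> D -> B: 2 + 16 = 18
A -> H -> F -> B: 4 + 4 + 15 = 23
The minimum is 17.

17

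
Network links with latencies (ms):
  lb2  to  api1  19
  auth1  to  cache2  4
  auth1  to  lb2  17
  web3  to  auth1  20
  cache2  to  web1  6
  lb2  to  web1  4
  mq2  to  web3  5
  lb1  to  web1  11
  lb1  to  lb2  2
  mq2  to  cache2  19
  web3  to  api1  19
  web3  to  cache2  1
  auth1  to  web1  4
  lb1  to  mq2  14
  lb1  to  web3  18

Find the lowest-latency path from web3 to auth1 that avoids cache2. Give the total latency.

20

A few of the web3→auth1 routes:
web3 - mq2 - lb1 - lb2 - web1 - auth1: 5 + 14 + 2 + 4 + 4 = 29
web3 - auth1: 20
web3 - lb1 - web1 - auth1: 18 + 11 + 4 = 33
web3 - mq2 - lb1 - web1 - auth1: 5 + 14 + 11 + 4 = 34
web3 - lb1 - lb2 - web1 - auth1: 18 + 2 + 4 + 4 = 28
The minimum is 20 ms.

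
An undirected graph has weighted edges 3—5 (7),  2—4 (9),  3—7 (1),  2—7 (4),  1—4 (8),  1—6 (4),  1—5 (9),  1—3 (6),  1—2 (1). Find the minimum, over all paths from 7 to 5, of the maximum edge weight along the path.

7

Checking several routes:
7 - 2 - 4 - 1 - 3 - 5: max(4, 9, 8, 6, 7) = 9
7 - 2 - 4 - 1 - 5: max(4, 9, 8, 9) = 9
7 - 2 - 1 - 5: max(4, 1, 9) = 9
7 - 2 - 1 - 3 - 5: max(4, 1, 6, 7) = 7
7 - 3 - 5: max(1, 7) = 7
Best route has worst link 7.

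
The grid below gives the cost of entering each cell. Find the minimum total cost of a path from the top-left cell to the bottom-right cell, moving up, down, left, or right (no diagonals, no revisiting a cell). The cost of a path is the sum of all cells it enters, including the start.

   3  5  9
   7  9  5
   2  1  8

21

Take (0,0)→(1,0)→(2,0)→(2,1)→(2,2) for a total of 3 + 7 + 2 + 1 + 8 = 21.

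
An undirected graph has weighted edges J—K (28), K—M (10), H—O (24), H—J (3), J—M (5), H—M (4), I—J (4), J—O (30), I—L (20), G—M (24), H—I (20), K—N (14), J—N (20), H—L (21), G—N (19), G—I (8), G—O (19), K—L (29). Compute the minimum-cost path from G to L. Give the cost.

28

Comparing a few candidate routes:
G - I - J - M - H - L: 8 + 4 + 5 + 4 + 21 = 42
G - I - J - H - L: 8 + 4 + 3 + 21 = 36
G - I - L: 8 + 20 = 28
Shortest: 28.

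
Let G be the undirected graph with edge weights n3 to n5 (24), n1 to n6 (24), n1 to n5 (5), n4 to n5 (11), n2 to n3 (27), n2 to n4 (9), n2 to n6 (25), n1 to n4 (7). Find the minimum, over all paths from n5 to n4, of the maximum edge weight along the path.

Routes from n5 to n4:
n5→n1→n6→n2→n4: max(5, 24, 25, 9) = 25
n5→n3→n2→n4: max(24, 27, 9) = 27
n5→n1→n4: max(5, 7) = 7
n5→n4: max(11) = 11
n5→n3→n2→n6→n1→n4: max(24, 27, 25, 24, 7) = 27
Best route has worst link 7.

7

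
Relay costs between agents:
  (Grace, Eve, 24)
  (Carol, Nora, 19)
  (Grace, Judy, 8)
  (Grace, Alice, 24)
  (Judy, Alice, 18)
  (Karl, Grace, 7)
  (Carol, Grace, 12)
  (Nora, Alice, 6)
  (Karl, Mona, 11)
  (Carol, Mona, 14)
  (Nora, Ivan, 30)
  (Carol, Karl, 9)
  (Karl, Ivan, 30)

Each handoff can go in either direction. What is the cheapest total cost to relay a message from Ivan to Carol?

39

Comparing a few candidate routes:
Ivan -> Karl -> Carol: 30 + 9 = 39
Ivan -> Karl -> Grace -> Carol: 30 + 7 + 12 = 49
Ivan -> Karl -> Mona -> Carol: 30 + 11 + 14 = 55
Ivan -> Nora -> Carol: 30 + 19 = 49
The minimum is 39.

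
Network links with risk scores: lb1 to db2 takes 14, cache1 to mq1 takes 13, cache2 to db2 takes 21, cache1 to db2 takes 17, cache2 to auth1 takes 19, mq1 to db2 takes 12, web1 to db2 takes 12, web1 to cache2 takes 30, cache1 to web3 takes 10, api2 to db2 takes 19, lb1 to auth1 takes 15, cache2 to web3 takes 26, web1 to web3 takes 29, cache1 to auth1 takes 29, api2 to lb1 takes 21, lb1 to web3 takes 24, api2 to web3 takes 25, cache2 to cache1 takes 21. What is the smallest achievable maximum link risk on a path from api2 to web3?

A few of the api2→web3 routes:
api2 -> db2 -> cache1 -> web3: max(19, 17, 10) = 19
api2 -> db2 -> cache2 -> cache1 -> web3: max(19, 21, 21, 10) = 21
api2 -> db2 -> mq1 -> cache1 -> web3: max(19, 12, 13, 10) = 19
api2 -> db2 -> lb1 -> auth1 -> cache2 -> cache1 -> web3: max(19, 14, 15, 19, 21, 10) = 21
Smallest bottleneck: 19.

19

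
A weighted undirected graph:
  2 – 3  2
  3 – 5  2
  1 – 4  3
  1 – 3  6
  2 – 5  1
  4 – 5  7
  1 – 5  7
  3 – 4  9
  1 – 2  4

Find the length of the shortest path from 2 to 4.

7

A few of the 2→4 routes:
2 → 1 → 4: 4 + 3 = 7
2 → 5 → 4: 1 + 7 = 8
2 → 3 → 1 → 4: 2 + 6 + 3 = 11
2 → 5 → 1 → 4: 1 + 7 + 3 = 11
2 → 3 → 5 → 4: 2 + 2 + 7 = 11
Shortest: 7.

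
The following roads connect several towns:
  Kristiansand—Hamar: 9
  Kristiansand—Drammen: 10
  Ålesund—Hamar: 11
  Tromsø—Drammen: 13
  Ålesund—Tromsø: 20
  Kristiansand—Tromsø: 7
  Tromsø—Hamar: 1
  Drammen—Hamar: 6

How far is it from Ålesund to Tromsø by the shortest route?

12

Checking several routes:
Ålesund -> Tromsø: 20
Ålesund -> Hamar -> Drammen -> Tromsø: 11 + 6 + 13 = 30
Ålesund -> Hamar -> Tromsø: 11 + 1 = 12
Ålesund -> Hamar -> Kristiansand -> Tromsø: 11 + 9 + 7 = 27
Shortest: 12.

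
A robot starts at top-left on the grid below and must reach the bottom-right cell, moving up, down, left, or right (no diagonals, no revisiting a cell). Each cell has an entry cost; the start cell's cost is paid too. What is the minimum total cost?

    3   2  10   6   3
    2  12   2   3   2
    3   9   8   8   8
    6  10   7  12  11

Take [0,0] → [0,1] → [0,2] → [1,2] → [1,3] → [1,4] → [2,4] → [3,4] for a total of 3 + 2 + 10 + 2 + 3 + 2 + 8 + 11 = 41.

41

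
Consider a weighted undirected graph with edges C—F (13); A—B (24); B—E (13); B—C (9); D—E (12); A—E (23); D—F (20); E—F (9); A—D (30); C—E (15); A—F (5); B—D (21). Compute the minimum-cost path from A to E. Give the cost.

14

Comparing a few candidate routes:
A -> E: 23
A -> B -> E: 24 + 13 = 37
A -> F -> E: 5 + 9 = 14
A -> F -> D -> E: 5 + 20 + 12 = 37
A -> F -> C -> E: 5 + 13 + 15 = 33
Shortest: 14.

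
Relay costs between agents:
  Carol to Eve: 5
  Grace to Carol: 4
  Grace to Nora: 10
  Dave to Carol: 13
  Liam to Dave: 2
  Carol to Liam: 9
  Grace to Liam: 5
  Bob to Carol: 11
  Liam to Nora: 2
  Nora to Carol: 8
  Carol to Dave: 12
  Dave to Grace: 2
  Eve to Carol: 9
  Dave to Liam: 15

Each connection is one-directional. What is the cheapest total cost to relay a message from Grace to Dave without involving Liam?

16

Candidate routes:
Grace - Nora - Carol - Dave: 10 + 8 + 12 = 30
Grace - Carol - Dave: 4 + 12 = 16
The minimum is 16.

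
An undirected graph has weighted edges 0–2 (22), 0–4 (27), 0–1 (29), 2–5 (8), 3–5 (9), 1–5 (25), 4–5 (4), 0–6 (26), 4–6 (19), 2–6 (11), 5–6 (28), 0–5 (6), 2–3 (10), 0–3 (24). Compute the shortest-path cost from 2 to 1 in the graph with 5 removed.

Paths from 2 to 1 avoiding 5:
2 -> 6 -> 4 -> 0 -> 1: 11 + 19 + 27 + 29 = 86
2 -> 3 -> 0 -> 1: 10 + 24 + 29 = 63
2 -> 0 -> 1: 22 + 29 = 51
2 -> 6 -> 0 -> 1: 11 + 26 + 29 = 66
The minimum is 51.

51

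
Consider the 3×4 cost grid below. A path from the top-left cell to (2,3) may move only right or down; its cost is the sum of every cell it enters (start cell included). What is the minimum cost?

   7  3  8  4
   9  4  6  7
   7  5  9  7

34

Cheapest: (0,0) → (0,1) → (1,1) → (1,2) → (1,3) → (2,3)
  7 + 3 + 4 + 6 + 7 + 7 = 34
(Top row then right column would cost 36.)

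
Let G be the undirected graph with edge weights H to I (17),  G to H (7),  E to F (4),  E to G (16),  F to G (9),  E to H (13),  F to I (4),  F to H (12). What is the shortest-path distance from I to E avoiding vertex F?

30

Candidate routes:
I → H → E: 17 + 13 = 30
I → H → G → E: 17 + 7 + 16 = 40
Best route has total 30.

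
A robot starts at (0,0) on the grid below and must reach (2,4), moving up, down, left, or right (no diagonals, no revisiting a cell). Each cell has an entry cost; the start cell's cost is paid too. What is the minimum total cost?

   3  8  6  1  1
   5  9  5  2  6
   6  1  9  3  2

25

Take [0,0] -> [0,1] -> [0,2] -> [0,3] -> [1,3] -> [2,3] -> [2,4] for a total of 3 + 8 + 6 + 1 + 2 + 3 + 2 = 25.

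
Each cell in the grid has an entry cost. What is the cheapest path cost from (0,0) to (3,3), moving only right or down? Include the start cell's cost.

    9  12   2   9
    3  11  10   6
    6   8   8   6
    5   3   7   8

Take [0,0] -> [1,0] -> [2,0] -> [3,0] -> [3,1] -> [3,2] -> [3,3] for a total of 9 + 3 + 6 + 5 + 3 + 7 + 8 = 41.

41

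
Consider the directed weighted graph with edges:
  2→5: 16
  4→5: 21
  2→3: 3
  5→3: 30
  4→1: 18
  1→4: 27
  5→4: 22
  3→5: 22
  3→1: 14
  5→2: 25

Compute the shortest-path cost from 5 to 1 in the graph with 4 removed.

42

Paths from 5 to 1 avoiding 4:
5 → 3 → 1: 30 + 14 = 44
5 → 2 → 3 → 1: 25 + 3 + 14 = 42
Shortest: 42.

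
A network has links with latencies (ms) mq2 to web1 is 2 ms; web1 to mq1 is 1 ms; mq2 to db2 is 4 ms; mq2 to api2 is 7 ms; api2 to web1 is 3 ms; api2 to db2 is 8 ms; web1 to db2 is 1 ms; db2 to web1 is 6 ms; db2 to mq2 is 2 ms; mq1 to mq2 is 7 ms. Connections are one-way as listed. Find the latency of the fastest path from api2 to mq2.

Candidate routes:
api2 → db2 → web1 → mq1 → mq2: 8 + 6 + 1 + 7 = 22
api2 → web1 → db2 → mq2: 3 + 1 + 2 = 6
api2 → db2 → mq2: 8 + 2 = 10
api2 → web1 → mq1 → mq2: 3 + 1 + 7 = 11
Shortest: 6 ms.

6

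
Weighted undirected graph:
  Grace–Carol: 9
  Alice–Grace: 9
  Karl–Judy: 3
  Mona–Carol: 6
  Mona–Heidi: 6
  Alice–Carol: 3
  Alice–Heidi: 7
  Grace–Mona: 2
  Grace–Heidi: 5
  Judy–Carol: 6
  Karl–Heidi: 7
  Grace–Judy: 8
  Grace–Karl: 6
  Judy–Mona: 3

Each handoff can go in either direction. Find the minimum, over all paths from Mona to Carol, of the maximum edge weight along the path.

Checking several routes:
Mona→Carol: max(6) = 6
Mona→Grace→Karl→Judy→Carol: max(2, 6, 3, 6) = 6
Mona→Heidi→Grace→Karl→Judy→Carol: max(6, 5, 6, 3, 6) = 6
Smallest bottleneck: 6.

6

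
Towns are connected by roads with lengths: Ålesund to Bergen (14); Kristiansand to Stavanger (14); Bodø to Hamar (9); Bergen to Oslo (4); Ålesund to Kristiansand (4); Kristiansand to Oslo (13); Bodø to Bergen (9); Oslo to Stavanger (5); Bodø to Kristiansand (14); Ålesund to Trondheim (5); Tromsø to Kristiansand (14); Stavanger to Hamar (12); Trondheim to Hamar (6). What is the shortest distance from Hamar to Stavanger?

12

A few of the Hamar→Stavanger routes:
Hamar-Trondheim-Ålesund-Kristiansand-Stavanger: 6 + 5 + 4 + 14 = 29
Hamar-Bodø-Bergen-Oslo-Stavanger: 9 + 9 + 4 + 5 = 27
Hamar-Stavanger: 12
Best route has total 12.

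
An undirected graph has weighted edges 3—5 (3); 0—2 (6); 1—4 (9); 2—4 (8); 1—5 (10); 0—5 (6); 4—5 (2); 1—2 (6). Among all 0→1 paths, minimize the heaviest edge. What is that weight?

6

Checking several routes:
0-5-4-2-1: max(6, 2, 8, 6) = 8
0-5-4-1: max(6, 2, 9) = 9
0-2-4-1: max(6, 8, 9) = 9
0-2-1: max(6, 6) = 6
The minimum achievable maximum is 6.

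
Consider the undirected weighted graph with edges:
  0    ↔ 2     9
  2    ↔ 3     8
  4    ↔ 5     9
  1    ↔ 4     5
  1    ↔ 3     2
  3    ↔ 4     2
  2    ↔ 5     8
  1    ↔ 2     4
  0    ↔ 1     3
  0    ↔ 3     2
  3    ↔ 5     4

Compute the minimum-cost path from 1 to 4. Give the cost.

Some routes from 1 to 4:
1 → 3 → 4: 2 + 2 = 4
1 → 4: 5
1 → 0 → 3 → 4: 3 + 2 + 2 = 7
Best route has total 4.

4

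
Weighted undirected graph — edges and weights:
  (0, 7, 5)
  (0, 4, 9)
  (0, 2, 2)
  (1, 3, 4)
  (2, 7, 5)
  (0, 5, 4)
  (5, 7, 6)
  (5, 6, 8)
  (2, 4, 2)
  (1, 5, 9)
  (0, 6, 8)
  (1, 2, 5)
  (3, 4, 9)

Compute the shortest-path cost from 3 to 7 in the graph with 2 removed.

19

Paths from 3 to 7 avoiding 2:
3 → 4 → 0 → 5 → 7: 9 + 9 + 4 + 6 = 28
3 → 1 → 5 → 6 → 0 → 7: 4 + 9 + 8 + 8 + 5 = 34
3 → 4 → 0 → 7: 9 + 9 + 5 = 23
3 → 4 → 0 → 6 → 5 → 7: 9 + 9 + 8 + 8 + 6 = 40
3 → 1 → 5 → 0 → 7: 4 + 9 + 4 + 5 = 22
3 → 1 → 5 → 7: 4 + 9 + 6 = 19
Shortest: 19.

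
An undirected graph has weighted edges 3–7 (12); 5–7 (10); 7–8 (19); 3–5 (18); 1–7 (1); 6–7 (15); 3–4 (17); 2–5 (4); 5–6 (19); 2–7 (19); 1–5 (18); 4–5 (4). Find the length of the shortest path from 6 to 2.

23

Comparing a few candidate routes:
6→7→3→5→2: 15 + 12 + 18 + 4 = 49
6→7→1→5→2: 15 + 1 + 18 + 4 = 38
6→5→7→2: 19 + 10 + 19 = 48
6→5→2: 19 + 4 = 23
6→7→5→2: 15 + 10 + 4 = 29
6→7→2: 15 + 19 = 34
The minimum is 23.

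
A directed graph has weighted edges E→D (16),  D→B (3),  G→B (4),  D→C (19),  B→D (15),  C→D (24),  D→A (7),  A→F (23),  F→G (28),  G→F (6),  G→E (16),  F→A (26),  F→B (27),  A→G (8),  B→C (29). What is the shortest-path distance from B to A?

Paths from B to A:
B-D-A: 15 + 7 = 22
B-C-D-A: 29 + 24 + 7 = 60
Best route has total 22.

22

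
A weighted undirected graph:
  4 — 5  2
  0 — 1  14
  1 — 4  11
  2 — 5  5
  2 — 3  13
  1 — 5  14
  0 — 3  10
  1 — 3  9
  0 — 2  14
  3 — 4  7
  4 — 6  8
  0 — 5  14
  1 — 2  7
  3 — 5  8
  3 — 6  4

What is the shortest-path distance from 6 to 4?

8

Checking several routes:
6 → 3 → 1 → 4: 4 + 9 + 11 = 24
6 → 3 → 1 → 2 → 5 → 4: 4 + 9 + 7 + 5 + 2 = 27
6 → 3 → 2 → 5 → 4: 4 + 13 + 5 + 2 = 24
6 → 4: 8
6 → 3 → 4: 4 + 7 = 11
6 → 3 → 5 → 4: 4 + 8 + 2 = 14
The minimum is 8.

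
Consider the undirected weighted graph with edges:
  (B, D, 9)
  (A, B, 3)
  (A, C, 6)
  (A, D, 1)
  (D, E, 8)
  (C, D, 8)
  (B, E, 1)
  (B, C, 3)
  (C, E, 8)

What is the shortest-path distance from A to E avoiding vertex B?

Some routes from A to E avoiding B:
A -> D -> C -> E: 1 + 8 + 8 = 17
A -> D -> E: 1 + 8 = 9
A -> C -> E: 6 + 8 = 14
The minimum is 9.

9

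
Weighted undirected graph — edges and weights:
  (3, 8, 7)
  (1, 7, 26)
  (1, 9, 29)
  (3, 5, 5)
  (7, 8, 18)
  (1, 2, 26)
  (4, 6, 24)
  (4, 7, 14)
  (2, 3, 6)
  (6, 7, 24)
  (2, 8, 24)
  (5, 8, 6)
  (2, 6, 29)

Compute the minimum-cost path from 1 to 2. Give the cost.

26

Paths from 1 to 2:
1 - 7 - 4 - 6 - 2: 26 + 14 + 24 + 29 = 93
1 - 7 - 8 - 2: 26 + 18 + 24 = 68
1 - 7 - 8 - 5 - 3 - 2: 26 + 18 + 6 + 5 + 6 = 61
1 - 2: 26
1 - 7 - 8 - 3 - 2: 26 + 18 + 7 + 6 = 57
1 - 7 - 6 - 2: 26 + 24 + 29 = 79
Best route has total 26.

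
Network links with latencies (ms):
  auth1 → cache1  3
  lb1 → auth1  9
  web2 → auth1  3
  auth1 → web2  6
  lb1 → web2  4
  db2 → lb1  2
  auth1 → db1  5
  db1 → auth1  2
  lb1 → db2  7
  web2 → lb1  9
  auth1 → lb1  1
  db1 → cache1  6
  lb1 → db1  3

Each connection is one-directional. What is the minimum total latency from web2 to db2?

Routes from web2 to db2:
web2-auth1-lb1-db2: 3 + 1 + 7 = 11
web2-lb1-db2: 9 + 7 = 16
The minimum is 11 ms.

11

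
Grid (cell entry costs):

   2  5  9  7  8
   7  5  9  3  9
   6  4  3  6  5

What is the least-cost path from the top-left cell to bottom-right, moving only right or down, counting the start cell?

One optimal route is r0c0 -> r0c1 -> r1c1 -> r2c1 -> r2c2 -> r2c3 -> r2c4.
Its cost is 2 + 5 + 5 + 4 + 3 + 6 + 5 = 30.
(Top row then right column would cost 45.)

30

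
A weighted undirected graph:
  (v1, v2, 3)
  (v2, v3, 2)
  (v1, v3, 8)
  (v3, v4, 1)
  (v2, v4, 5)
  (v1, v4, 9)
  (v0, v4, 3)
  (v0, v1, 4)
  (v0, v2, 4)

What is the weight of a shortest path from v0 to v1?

Checking several routes:
v0 -> v4 -> v2 -> v1: 3 + 5 + 3 = 11
v0 -> v1: 4
v0 -> v2 -> v1: 4 + 3 = 7
v0 -> v4 -> v1: 3 + 9 = 12
v0 -> v4 -> v3 -> v2 -> v1: 3 + 1 + 2 + 3 = 9
Best route has total 4.

4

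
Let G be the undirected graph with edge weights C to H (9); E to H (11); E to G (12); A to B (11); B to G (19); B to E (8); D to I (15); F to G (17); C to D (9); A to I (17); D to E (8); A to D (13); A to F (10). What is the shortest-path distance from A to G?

27

Some routes from A to G:
A→F→G: 10 + 17 = 27
A→B→G: 11 + 19 = 30
A→B→E→G: 11 + 8 + 12 = 31
The minimum is 27.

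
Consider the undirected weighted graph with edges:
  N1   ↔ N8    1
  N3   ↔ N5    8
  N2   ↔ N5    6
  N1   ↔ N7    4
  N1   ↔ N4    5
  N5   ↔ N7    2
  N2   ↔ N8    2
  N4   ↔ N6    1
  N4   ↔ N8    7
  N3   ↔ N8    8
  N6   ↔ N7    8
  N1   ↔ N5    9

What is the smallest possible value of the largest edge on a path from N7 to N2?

Checking several routes:
N7 -> N6 -> N4 -> N8 -> N3 -> N5 -> N2: max(8, 1, 7, 8, 8, 6) = 8
N7 -> N1 -> N4 -> N8 -> N2: max(4, 5, 7, 2) = 7
N7 -> N1 -> N8 -> N2: max(4, 1, 2) = 4
N7 -> N5 -> N3 -> N8 -> N2: max(2, 8, 8, 2) = 8
N7 -> N5 -> N2: max(2, 6) = 6
The minimum achievable maximum is 4.

4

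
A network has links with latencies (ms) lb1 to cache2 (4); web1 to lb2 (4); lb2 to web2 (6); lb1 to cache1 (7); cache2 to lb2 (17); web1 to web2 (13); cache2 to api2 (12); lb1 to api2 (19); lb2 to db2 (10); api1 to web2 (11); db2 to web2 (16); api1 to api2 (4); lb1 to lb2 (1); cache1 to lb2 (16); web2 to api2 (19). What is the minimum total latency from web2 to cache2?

11

Comparing a few candidate routes:
web2→lb2→lb1→cache2: 6 + 1 + 4 = 11
web2→api1→api2→cache2: 11 + 4 + 12 = 27
web2→db2→lb2→lb1→cache2: 16 + 10 + 1 + 4 = 31
web2→lb2→cache2: 6 + 17 = 23
web2→web1→lb2→lb1→cache2: 13 + 4 + 1 + 4 = 22
The minimum is 11 ms.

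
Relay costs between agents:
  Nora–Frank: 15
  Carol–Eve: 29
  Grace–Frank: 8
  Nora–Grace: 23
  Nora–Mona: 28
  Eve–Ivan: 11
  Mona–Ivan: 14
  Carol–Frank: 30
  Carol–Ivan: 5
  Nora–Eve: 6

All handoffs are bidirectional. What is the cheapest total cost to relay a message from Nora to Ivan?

17

Comparing a few candidate routes:
Nora→Eve→Carol→Ivan: 6 + 29 + 5 = 40
Nora→Mona→Ivan: 28 + 14 = 42
Nora→Eve→Ivan: 6 + 11 = 17
Best route has total 17.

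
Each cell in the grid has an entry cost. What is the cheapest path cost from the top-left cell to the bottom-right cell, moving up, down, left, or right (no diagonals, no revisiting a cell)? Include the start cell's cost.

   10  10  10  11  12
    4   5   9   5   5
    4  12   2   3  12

45

Best path: [0,0] -> [1,0] -> [1,1] -> [1,2] -> [2,2] -> [2,3] -> [2,4]
Cost: 10 + 4 + 5 + 9 + 2 + 3 + 12 = 45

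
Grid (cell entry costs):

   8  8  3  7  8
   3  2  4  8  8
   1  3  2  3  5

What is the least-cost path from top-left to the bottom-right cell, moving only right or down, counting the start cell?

Take r0c0 → r1c0 → r2c0 → r2c1 → r2c2 → r2c3 → r2c4 for a total of 8 + 3 + 1 + 3 + 2 + 3 + 5 = 25.
For comparison, the top-then-right route costs 47.

25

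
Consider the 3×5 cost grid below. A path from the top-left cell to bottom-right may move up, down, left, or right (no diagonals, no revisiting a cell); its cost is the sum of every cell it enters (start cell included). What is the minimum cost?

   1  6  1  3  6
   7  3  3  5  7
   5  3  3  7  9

Best path: (0,0) -> (0,1) -> (0,2) -> (1,2) -> (2,2) -> (2,3) -> (2,4)
Cost: 1 + 6 + 1 + 3 + 3 + 7 + 9 = 30

30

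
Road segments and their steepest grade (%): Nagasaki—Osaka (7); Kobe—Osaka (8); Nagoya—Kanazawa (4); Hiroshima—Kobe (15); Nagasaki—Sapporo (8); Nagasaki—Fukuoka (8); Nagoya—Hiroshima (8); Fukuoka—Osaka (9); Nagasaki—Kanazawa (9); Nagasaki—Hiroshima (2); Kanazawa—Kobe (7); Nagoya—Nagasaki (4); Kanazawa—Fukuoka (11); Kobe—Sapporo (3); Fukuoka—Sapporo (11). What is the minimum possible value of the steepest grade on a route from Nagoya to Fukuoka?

A few of the Nagoya→Fukuoka routes:
Nagoya → Kanazawa → Kobe → Sapporo → Nagasaki → Fukuoka: max(4, 7, 3, 8, 8) = 8
Nagoya → Nagasaki → Fukuoka: max(4, 8) = 8
Nagoya → Hiroshima → Nagasaki → Fukuoka: max(8, 2, 8) = 8
The minimum achievable maximum is 8%.

8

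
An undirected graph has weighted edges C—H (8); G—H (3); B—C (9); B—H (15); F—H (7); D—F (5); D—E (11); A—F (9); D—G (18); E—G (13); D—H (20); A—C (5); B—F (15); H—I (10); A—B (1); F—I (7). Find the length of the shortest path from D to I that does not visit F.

Candidate routes:
D→G→H→I: 18 + 3 + 10 = 31
D→H→I: 20 + 10 = 30
D→E→G→H→I: 11 + 13 + 3 + 10 = 37
The minimum is 30.

30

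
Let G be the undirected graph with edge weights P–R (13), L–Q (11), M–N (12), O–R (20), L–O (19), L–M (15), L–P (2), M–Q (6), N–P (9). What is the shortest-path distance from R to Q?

A few of the R→Q routes:
R-P-L-M-Q: 13 + 2 + 15 + 6 = 36
R-O-L-Q: 20 + 19 + 11 = 50
R-P-L-Q: 13 + 2 + 11 = 26
R-O-L-M-Q: 20 + 19 + 15 + 6 = 60
R-P-N-M-Q: 13 + 9 + 12 + 6 = 40
The minimum is 26.

26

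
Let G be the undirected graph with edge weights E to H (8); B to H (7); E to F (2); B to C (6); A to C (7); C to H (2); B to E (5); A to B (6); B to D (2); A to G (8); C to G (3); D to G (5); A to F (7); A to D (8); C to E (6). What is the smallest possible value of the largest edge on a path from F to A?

6

A few of the F→A routes:
F→E→B→C→A: max(2, 5, 6, 7) = 7
F→E→C→B→A: max(2, 6, 6, 6) = 6
F→E→C→G→D→B→A: max(2, 6, 3, 5, 2, 6) = 6
F→E→B→D→G→C→A: max(2, 5, 2, 5, 3, 7) = 7
F→E→B→A: max(2, 5, 6) = 6
The minimum achievable maximum is 6.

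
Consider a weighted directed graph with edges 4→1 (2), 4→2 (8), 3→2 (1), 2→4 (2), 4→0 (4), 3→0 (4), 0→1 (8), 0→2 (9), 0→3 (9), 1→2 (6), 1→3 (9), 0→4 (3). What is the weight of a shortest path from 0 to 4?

Some routes from 0 to 4:
0 - 3 - 2 - 4: 9 + 1 + 2 = 12
0 - 2 - 4: 9 + 2 = 11
0 - 4: 3
Shortest: 3.

3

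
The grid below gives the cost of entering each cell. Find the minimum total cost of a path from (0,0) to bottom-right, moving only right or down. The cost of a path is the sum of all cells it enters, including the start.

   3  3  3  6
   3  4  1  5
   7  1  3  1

14

Cheapest: [0,0]→[0,1]→[0,2]→[1,2]→[2,2]→[2,3]
  3 + 3 + 3 + 1 + 3 + 1 = 14
For comparison, the top-then-right route costs 21.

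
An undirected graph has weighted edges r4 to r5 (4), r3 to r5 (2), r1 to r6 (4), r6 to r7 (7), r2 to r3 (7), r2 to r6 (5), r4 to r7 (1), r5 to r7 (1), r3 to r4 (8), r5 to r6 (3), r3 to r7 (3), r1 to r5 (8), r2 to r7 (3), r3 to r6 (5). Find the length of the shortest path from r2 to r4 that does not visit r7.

Comparing a few candidate routes:
r2→r6→r5→r4: 5 + 3 + 4 = 12
r2→r3→r5→r4: 7 + 2 + 4 = 13
r2→r6→r3→r5→r4: 5 + 5 + 2 + 4 = 16
r2→r3→r4: 7 + 8 = 15
Best route has total 12.

12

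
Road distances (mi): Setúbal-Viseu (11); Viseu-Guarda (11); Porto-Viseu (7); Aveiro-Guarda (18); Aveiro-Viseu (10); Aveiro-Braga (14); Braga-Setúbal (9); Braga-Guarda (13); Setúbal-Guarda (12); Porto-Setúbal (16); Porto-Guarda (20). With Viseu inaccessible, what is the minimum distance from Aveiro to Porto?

Comparing a few candidate routes:
Aveiro - Braga - Setúbal - Porto: 14 + 9 + 16 = 39
Aveiro - Braga - Setúbal - Guarda - Porto: 14 + 9 + 12 + 20 = 55
Aveiro - Braga - Guarda - Porto: 14 + 13 + 20 = 47
Aveiro - Guarda - Porto: 18 + 20 = 38
Aveiro - Guarda - Setúbal - Porto: 18 + 12 + 16 = 46
Aveiro - Braga - Guarda - Setúbal - Porto: 14 + 13 + 12 + 16 = 55
Best route has total 38 mi.

38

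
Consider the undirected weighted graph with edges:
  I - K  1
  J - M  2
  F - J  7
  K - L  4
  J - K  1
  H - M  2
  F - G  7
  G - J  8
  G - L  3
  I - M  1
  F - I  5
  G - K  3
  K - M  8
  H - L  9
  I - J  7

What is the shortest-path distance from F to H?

Some routes from F to H:
F - J - M - H: 7 + 2 + 2 = 11
F - I - M - H: 5 + 1 + 2 = 8
F - G - K - I - M - H: 7 + 3 + 1 + 1 + 2 = 14
F - J - K - I - M - H: 7 + 1 + 1 + 1 + 2 = 12
F - G - K - J - M - H: 7 + 3 + 1 + 2 + 2 = 15
F - I - K - J - M - H: 5 + 1 + 1 + 2 + 2 = 11
Shortest: 8.

8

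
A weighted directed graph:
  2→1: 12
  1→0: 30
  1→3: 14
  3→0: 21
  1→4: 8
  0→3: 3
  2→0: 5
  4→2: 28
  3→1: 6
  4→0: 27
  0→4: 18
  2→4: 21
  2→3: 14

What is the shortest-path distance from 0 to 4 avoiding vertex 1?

18

Routes from 0 to 4 avoiding 1:
0 → 4: 18
Shortest: 18.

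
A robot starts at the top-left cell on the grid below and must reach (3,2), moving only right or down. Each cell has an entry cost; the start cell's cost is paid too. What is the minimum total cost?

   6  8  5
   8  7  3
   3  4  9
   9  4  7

32

Take (0,0)→(1,0)→(2,0)→(2,1)→(3,1)→(3,2) for a total of 6 + 8 + 3 + 4 + 4 + 7 = 32.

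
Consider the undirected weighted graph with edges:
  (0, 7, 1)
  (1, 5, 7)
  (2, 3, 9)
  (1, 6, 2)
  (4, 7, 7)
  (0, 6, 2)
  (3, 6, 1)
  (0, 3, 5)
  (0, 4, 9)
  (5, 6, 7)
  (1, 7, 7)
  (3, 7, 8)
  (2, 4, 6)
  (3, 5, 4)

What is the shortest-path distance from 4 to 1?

12

A few of the 4→1 routes:
4 - 7 - 0 - 6 - 1: 7 + 1 + 2 + 2 = 12
4 - 0 - 6 - 1: 9 + 2 + 2 = 13
4 - 7 - 1: 7 + 7 = 14
Shortest: 12.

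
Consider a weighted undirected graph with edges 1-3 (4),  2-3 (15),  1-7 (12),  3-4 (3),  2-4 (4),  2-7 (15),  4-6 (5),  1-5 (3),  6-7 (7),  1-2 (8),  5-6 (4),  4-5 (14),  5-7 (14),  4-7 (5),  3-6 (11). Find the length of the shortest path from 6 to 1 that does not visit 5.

12

Checking several routes:
6 → 7 → 1: 7 + 12 = 19
6 → 4 → 3 → 1: 5 + 3 + 4 = 12
6 → 4 → 2 → 1: 5 + 4 + 8 = 17
6 → 3 → 1: 11 + 4 = 15
Best route has total 12.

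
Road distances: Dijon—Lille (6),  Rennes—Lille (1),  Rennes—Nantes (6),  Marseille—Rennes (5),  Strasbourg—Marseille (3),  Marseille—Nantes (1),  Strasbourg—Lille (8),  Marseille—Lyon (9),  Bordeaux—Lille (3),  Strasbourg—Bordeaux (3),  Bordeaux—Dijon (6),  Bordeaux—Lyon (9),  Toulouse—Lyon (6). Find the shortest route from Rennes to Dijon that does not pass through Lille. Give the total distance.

Paths from Rennes to Dijon avoiding Lille:
Rennes→Nantes→Marseille→Strasbourg→Bordeaux→Dijon: 6 + 1 + 3 + 3 + 6 = 19
Rennes→Nantes→Marseille→Lyon→Bordeaux→Dijon: 6 + 1 + 9 + 9 + 6 = 31
Rennes→Marseille→Strasbourg→Bordeaux→Dijon: 5 + 3 + 3 + 6 = 17
Rennes→Marseille→Lyon→Bordeaux→Dijon: 5 + 9 + 9 + 6 = 29
Shortest: 17.

17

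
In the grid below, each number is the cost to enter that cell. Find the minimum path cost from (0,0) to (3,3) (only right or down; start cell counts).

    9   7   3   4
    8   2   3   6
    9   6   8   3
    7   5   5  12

42

Path [0,0]→[0,1]→[1,1]→[1,2]→[1,3]→[2,3]→[3,3]: 9 + 7 + 2 + 3 + 6 + 3 + 12 = 42.
For comparison, the top-then-right route costs 44.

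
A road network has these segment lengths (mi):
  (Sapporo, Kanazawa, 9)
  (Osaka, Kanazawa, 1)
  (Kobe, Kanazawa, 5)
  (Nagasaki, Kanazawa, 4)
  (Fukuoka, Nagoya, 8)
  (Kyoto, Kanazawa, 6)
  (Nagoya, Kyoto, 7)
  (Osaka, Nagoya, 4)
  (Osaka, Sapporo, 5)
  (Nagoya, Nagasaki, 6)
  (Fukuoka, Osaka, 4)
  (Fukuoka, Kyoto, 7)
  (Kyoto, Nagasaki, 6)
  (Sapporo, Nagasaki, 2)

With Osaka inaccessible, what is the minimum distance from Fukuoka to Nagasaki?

Checking several routes:
Fukuoka→Kyoto→Nagasaki: 7 + 6 = 13
Fukuoka→Kyoto→Kanazawa→Nagasaki: 7 + 6 + 4 = 17
Fukuoka→Nagoya→Nagasaki: 8 + 6 = 14
The minimum is 13 mi.

13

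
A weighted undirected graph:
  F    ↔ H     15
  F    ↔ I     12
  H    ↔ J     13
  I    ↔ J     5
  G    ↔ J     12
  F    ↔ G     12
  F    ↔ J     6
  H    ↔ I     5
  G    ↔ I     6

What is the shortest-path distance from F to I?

Checking several routes:
F → I: 12
F → J → G → I: 6 + 12 + 6 = 24
F → G → I: 12 + 6 = 18
F → H → I: 15 + 5 = 20
F → J → I: 6 + 5 = 11
Shortest: 11.

11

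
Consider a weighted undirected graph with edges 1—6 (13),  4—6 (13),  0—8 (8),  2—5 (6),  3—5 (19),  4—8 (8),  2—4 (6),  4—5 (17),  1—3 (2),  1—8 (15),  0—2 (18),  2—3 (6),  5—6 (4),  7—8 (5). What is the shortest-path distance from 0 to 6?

Checking several routes:
0 → 2 → 5 → 6: 18 + 6 + 4 = 28
0 → 8 → 4 → 6: 8 + 8 + 13 = 29
0 → 8 → 1 → 6: 8 + 15 + 13 = 36
0 → 8 → 4 → 2 → 5 → 6: 8 + 8 + 6 + 6 + 4 = 32
The minimum is 28.

28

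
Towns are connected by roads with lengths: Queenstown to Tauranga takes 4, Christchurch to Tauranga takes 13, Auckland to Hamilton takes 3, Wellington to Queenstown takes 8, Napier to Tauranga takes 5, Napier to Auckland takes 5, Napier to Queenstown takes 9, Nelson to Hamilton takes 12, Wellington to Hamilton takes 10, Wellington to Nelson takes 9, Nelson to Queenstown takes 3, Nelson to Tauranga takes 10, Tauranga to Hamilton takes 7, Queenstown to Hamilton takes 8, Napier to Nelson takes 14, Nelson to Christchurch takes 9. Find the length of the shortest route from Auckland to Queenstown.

11

A few of the Auckland→Queenstown routes:
Auckland - Hamilton - Tauranga - Queenstown: 3 + 7 + 4 = 14
Auckland - Napier - Queenstown: 5 + 9 = 14
Auckland - Napier - Tauranga - Queenstown: 5 + 5 + 4 = 14
Auckland - Hamilton - Queenstown: 3 + 8 = 11
The minimum is 11.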